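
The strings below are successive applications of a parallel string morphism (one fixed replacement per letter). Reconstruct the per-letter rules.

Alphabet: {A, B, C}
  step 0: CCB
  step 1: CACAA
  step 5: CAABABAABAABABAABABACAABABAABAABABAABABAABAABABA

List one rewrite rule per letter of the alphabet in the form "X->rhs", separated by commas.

A->AB, B->A, C->CA

  step 0 ⇒ step 1: CCB ⇒ CA·CA·A
    B ↦ A
    C ↦ CA
    A ↦ AB  (constrained at step 1)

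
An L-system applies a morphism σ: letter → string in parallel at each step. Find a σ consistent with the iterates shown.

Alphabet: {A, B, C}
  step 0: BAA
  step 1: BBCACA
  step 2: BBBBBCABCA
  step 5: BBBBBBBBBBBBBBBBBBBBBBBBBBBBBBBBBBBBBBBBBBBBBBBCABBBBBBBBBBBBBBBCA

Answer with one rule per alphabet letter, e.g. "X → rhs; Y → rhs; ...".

  step 1 ⇒ step 2: BBCACA ⇒ BB·BB·B·CA·B·CA
    A ↦ CA
    B ↦ BB
    C ↦ B

A->CA, B->BB, C->B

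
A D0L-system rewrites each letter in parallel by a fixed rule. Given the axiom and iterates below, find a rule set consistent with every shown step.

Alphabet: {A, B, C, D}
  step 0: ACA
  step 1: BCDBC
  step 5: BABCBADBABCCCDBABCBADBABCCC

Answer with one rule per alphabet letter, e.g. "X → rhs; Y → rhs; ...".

A->BC, B->BA, C->D, D->C

  step 0 ⇒ step 1: ACA ⇒ BC·D·BC
    A ↦ BC
    C ↦ D
    B ↦ BA  (constrained at step 1)
    D ↦ C  (constrained at step 1)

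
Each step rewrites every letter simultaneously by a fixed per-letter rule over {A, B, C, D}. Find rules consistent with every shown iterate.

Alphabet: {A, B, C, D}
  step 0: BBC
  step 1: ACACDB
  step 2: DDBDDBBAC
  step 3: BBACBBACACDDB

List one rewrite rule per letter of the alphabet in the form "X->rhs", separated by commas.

  step 2 ⇒ step 3: DDBDDBBAC ⇒ B·B·AC·B·B·AC·AC·D·DB
    A ↦ D
    B ↦ AC
    C ↦ DB
    D ↦ B

A->D, B->AC, C->DB, D->B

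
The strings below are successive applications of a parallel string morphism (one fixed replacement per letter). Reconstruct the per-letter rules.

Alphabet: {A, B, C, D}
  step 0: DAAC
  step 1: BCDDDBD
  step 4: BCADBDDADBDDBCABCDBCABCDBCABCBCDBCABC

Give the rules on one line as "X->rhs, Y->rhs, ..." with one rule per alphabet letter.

A->D, B->A, C->DBD, D->BC

  step 0 ⇒ step 1: DAAC ⇒ BC·D·D·DBD
    A ↦ D
    C ↦ DBD
    D ↦ BC
    B ↦ A  (constrained at step 1)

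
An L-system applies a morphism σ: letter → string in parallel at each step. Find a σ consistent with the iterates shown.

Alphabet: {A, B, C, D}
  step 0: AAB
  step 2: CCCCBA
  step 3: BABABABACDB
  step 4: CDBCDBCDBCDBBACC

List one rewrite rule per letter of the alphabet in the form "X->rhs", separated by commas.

A->DB, B->C, C->BA, D->C

  step 3 ⇒ step 4: BABABABACDB ⇒ C·DB·C·DB·C·DB·C·DB·BA·C·C
    A ↦ DB
    B ↦ C
    C ↦ BA
    D ↦ C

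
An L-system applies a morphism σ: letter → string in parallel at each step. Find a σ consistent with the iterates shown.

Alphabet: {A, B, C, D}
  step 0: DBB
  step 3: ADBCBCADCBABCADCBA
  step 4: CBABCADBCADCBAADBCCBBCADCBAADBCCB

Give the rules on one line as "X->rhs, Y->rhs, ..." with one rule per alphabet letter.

  step 3 ⇒ step 4: ADBCBCADCBABCADCBA ⇒ CB·A·BC·AD·BC·AD·CB·A·AD·BC·CB·BC·AD·CB·A·AD·BC·CB
    A ↦ CB
    B ↦ BC
    C ↦ AD
    D ↦ A

A->CB, B->BC, C->AD, D->A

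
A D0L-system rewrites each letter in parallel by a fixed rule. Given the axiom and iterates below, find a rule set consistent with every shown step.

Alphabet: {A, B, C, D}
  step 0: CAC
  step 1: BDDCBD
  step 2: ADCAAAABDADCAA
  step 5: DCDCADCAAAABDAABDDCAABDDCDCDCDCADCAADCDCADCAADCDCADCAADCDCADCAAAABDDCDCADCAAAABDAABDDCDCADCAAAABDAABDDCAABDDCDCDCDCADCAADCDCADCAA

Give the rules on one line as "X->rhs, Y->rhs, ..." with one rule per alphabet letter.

  step 1 ⇒ step 2: BDDCBD ⇒ ADC·AA·AA·BD·ADC·AA
    B ↦ ADC
    C ↦ BD
    D ↦ AA
  step 0 ⇒ step 1: CAC ⇒ BD·DC·BD
    A ↦ DC

A->DC, B->ADC, C->BD, D->AA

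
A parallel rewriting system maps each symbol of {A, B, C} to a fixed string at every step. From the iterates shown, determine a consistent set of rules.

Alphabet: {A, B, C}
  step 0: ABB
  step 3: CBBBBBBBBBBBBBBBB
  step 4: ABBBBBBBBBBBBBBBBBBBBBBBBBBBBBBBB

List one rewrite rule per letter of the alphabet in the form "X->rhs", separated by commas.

  step 3 ⇒ step 4: CBBBBBBBBBBBBBBBB ⇒ A·BB·BB·BB·BB·BB·BB·BB·BB·BB·BB·BB·BB·BB·BB·BB·BB
    B ↦ BB
    C ↦ A
    A ↦ C  (constrained at step 0)

A->C, B->BB, C->A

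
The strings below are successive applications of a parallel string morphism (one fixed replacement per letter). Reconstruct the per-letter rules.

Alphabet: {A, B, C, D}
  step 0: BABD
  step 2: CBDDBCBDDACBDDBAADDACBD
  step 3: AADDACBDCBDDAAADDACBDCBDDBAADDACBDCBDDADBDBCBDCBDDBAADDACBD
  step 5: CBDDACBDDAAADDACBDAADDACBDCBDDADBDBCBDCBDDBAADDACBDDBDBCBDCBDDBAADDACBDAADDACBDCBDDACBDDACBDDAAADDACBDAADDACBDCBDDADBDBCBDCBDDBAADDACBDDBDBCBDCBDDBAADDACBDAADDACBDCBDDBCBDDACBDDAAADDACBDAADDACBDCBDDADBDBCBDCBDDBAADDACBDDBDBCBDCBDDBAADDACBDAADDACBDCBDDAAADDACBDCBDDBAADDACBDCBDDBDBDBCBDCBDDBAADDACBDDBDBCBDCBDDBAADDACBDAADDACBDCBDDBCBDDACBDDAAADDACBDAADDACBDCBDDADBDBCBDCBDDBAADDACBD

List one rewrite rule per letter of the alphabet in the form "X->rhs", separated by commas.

  step 2 ⇒ step 3: CBDDBCBDDACBDDBAADDACBD ⇒ AAD·DA·CBD·CBD·DA·AAD·DA·CBD·CBD·DB·AAD·DA·CBD·CBD·DA·DB·DB·CBD·CBD·DB·AAD·DA·CBD
    A ↦ DB
    B ↦ DA
    C ↦ AAD
    D ↦ CBD

A->DB, B->DA, C->AAD, D->CBD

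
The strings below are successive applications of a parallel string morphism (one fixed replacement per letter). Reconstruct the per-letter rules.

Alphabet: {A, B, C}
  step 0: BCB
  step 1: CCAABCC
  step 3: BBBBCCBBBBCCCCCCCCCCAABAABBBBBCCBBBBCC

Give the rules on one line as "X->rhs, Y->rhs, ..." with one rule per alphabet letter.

A->BB, B->CC, C->AAB

  step 0 ⇒ step 1: BCB ⇒ CC·AAB·CC
    B ↦ CC
    C ↦ AAB
    A ↦ BB  (constrained at step 1)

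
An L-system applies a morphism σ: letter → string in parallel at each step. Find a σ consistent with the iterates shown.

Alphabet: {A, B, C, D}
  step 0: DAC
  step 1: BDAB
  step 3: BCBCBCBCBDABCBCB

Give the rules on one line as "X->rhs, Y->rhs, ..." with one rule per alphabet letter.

A->DA, B->CBC, C->B, D->B

  step 0 ⇒ step 1: DAC ⇒ B·DA·B
    A ↦ DA
    C ↦ B
    D ↦ B
    B ↦ CBC  (constrained at step 1)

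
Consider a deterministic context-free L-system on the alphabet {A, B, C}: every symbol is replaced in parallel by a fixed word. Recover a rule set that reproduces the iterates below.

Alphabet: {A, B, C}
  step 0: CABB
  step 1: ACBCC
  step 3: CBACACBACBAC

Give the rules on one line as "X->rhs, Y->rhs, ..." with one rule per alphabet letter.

A->B, B->C, C->AC

  step 0 ⇒ step 1: CABB ⇒ AC·B·C·C
    A ↦ B
    B ↦ C
    C ↦ AC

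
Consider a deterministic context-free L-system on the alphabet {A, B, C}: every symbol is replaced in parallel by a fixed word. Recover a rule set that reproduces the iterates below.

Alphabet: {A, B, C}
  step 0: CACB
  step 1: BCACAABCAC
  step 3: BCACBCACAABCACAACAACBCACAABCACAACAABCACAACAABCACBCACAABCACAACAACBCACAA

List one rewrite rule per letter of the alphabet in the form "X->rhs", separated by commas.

  step 0 ⇒ step 1: CACB ⇒ BCA·CAA·BCA·C
    A ↦ CAA
    B ↦ C
    C ↦ BCA

A->CAA, B->C, C->BCA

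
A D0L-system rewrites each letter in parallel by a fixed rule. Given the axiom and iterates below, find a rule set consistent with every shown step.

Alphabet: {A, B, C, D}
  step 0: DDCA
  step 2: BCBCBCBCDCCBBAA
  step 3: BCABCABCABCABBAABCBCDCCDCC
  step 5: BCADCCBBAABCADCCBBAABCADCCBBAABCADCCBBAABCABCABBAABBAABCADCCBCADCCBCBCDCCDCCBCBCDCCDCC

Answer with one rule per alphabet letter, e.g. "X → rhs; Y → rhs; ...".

  step 2 ⇒ step 3: BCBCBCBCDCCBBAA ⇒ BC·A·BC·A·BC·A·BC·A·BB·A·A·BC·BC·DCC·DCC
    A ↦ DCC
    B ↦ BC
    C ↦ A
    D ↦ BB

A->DCC, B->BC, C->A, D->BB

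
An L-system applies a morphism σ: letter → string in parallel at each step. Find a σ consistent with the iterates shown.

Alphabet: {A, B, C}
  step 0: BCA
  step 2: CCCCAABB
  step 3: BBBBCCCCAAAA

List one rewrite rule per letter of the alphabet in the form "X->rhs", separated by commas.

  step 2 ⇒ step 3: CCCCAABB ⇒ B·B·B·B·CC·CC·AA·AA
    A ↦ CC
    B ↦ AA
    C ↦ B

A->CC, B->AA, C->B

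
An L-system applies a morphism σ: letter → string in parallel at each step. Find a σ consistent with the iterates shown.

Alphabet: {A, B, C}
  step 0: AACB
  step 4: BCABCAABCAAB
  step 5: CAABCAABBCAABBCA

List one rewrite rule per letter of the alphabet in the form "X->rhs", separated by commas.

  step 4 ⇒ step 5: BCABCAABCAAB ⇒ CA·A·B·CA·A·B·B·CA·A·B·B·CA
    A ↦ B
    B ↦ CA
    C ↦ A

A->B, B->CA, C->A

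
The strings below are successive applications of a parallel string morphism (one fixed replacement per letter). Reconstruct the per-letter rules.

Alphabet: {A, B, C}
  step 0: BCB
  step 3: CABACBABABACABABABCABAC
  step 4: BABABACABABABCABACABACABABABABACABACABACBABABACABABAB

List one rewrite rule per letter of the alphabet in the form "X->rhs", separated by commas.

  step 3 ⇒ step 4: CABACBABABACABABABCABAC ⇒ BAB·ABA·C·ABA·BAB·C·ABA·C·ABA·C·ABA·BAB·ABA·C·ABA·C·ABA·C·BAB·ABA·C·ABA·BAB
    A ↦ ABA
    B ↦ C
    C ↦ BAB

A->ABA, B->C, C->BAB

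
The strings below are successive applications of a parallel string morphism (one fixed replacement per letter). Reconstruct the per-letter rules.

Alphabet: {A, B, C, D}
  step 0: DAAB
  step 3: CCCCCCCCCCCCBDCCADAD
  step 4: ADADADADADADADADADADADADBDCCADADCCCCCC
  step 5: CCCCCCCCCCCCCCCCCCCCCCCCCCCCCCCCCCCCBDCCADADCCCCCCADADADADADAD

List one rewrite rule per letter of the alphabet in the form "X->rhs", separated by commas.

A->C, B->BD, C->AD, D->CC

  step 4 ⇒ step 5: ADADADADADADADADADADADADBDCCADADCCCCCC ⇒ C·CC·C·CC·C·CC·C·CC·C·CC·C·CC·C·CC·C·CC·C·CC·C·CC·C·CC·C·CC·BD·CC·AD·AD·C·CC·C·CC·AD·AD·AD·AD·AD·AD
    A ↦ C
    B ↦ BD
    C ↦ AD
    D ↦ CC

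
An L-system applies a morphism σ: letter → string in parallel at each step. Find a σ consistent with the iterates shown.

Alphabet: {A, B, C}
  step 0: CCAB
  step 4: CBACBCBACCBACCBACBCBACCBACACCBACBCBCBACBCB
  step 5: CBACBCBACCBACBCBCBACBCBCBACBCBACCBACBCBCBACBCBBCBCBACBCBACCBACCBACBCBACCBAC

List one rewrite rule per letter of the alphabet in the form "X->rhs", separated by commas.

  step 4 ⇒ step 5: CBACBCBACCBACCBACBCBACCBACACCBACBCBCBACBCB ⇒ CB·AC·B·CB·AC·CB·AC·B·CB·CB·AC·B·CB·CB·AC·B·CB·AC·CB·AC·B·CB·CB·AC·B·CB·B·CB·CB·AC·B·CB·AC·CB·AC·CB·AC·B·CB·AC·CB·AC
    A ↦ B
    B ↦ AC
    C ↦ CB

A->B, B->AC, C->CB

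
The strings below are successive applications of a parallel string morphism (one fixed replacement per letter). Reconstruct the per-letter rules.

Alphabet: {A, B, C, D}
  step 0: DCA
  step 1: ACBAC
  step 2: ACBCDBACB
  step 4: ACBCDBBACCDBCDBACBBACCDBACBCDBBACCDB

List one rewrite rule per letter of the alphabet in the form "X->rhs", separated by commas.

A->AC, B->CDB, C->B, D->AC

  step 1 ⇒ step 2: ACBAC ⇒ AC·B·CDB·AC·B
    A ↦ AC
    B ↦ CDB
    C ↦ B
  step 0 ⇒ step 1: DCA ⇒ AC·B·AC
    D ↦ AC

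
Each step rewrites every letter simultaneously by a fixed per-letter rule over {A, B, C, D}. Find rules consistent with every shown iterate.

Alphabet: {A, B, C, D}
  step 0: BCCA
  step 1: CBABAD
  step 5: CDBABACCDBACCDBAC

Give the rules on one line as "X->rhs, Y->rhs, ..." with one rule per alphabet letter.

A->D, B->C, C->BA, D->C

  step 0 ⇒ step 1: BCCA ⇒ C·BA·BA·D
    A ↦ D
    B ↦ C
    C ↦ BA
    D ↦ C  (constrained at step 1)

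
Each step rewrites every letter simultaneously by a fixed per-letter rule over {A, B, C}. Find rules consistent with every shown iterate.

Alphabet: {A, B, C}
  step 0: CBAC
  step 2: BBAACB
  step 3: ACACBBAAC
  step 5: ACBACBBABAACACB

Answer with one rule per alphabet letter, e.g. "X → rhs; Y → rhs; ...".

  step 2 ⇒ step 3: BBAACB ⇒ AC·AC·B·B·A·AC
    A ↦ B
    B ↦ AC
    C ↦ A

A->B, B->AC, C->A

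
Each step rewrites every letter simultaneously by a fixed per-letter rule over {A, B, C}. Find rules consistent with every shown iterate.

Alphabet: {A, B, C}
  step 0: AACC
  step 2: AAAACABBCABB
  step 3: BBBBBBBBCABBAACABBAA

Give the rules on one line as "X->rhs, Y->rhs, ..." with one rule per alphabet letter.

A->BB, B->A, C->CA

  step 2 ⇒ step 3: AAAACABBCABB ⇒ BB·BB·BB·BB·CA·BB·A·A·CA·BB·A·A
    A ↦ BB
    B ↦ A
    C ↦ CA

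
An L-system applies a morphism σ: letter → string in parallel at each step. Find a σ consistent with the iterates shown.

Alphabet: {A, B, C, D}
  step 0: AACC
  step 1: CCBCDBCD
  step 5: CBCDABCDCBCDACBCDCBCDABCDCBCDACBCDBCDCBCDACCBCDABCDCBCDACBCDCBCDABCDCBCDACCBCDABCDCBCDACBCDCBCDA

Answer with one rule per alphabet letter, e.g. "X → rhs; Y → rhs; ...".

A->C, B->C, C->BCD, D->A

  step 0 ⇒ step 1: AACC ⇒ C·C·BCD·BCD
    A ↦ C
    C ↦ BCD
    B ↦ C  (constrained at step 1)
    D ↦ A  (constrained at step 1)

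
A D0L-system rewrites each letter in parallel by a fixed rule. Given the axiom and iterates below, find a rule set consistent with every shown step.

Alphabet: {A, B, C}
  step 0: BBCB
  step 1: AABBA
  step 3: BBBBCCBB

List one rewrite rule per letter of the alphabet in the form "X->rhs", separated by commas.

A->C, B->A, C->BB

  step 0 ⇒ step 1: BBCB ⇒ A·A·BB·A
    B ↦ A
    C ↦ BB
    A ↦ C  (constrained at step 1)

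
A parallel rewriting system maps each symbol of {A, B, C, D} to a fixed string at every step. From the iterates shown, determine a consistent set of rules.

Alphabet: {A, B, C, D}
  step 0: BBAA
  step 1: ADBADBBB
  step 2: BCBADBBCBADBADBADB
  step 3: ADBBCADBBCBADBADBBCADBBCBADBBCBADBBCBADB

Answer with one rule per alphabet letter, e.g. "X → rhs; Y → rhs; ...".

A->B, B->ADB, C->BC, D->CB

  step 2 ⇒ step 3: BCBADBBCBADBADBADB ⇒ ADB·BC·ADB·B·CB·ADB·ADB·BC·ADB·B·CB·ADB·B·CB·ADB·B·CB·ADB
    A ↦ B
    B ↦ ADB
    C ↦ BC
    D ↦ CB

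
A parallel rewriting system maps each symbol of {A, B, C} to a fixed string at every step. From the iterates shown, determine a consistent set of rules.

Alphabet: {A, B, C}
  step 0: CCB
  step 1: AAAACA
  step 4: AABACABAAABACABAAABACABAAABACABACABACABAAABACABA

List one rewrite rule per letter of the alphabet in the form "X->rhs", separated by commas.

  step 0 ⇒ step 1: CCB ⇒ AA·AA·CA
    B ↦ CA
    C ↦ AA
    A ↦ BA  (constrained at step 1)

A->BA, B->CA, C->AA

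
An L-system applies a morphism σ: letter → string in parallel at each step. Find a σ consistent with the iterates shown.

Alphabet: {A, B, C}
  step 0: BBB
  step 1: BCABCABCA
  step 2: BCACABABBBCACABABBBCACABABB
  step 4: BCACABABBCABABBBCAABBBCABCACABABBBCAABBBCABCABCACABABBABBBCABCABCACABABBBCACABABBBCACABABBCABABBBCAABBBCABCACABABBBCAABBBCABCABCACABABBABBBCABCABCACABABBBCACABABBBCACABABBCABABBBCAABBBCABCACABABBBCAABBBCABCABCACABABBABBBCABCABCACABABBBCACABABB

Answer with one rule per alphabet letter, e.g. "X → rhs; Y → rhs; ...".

A->ABB, B->BCA, C->CAB

  step 1 ⇒ step 2: BCABCABCA ⇒ BCA·CAB·ABB·BCA·CAB·ABB·BCA·CAB·ABB
    A ↦ ABB
    B ↦ BCA
    C ↦ CAB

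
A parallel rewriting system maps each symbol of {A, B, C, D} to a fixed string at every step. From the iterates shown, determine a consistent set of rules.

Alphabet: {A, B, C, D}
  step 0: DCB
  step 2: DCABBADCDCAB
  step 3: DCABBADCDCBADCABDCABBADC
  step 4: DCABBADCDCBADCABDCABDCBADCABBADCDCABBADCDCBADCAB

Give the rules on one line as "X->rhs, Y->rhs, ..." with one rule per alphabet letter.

  step 3 ⇒ step 4: DCABBADCDCBADCABDCABBADC ⇒ DC·AB·BA·DC·DC·BA·DC·AB·DC·AB·DC·BA·DC·AB·BA·DC·DC·AB·BA·DC·DC·BA·DC·AB
    A ↦ BA
    B ↦ DC
    C ↦ AB
    D ↦ DC

A->BA, B->DC, C->AB, D->DC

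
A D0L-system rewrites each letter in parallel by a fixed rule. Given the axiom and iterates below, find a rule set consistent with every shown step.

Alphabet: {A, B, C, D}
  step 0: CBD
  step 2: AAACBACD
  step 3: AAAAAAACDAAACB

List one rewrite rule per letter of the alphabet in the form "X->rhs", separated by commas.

A->AA, B->CD, C->A, D->CB

  step 2 ⇒ step 3: AAACBACD ⇒ AA·AA·AA·A·CD·AA·A·CB
    A ↦ AA
    B ↦ CD
    C ↦ A
    D ↦ CB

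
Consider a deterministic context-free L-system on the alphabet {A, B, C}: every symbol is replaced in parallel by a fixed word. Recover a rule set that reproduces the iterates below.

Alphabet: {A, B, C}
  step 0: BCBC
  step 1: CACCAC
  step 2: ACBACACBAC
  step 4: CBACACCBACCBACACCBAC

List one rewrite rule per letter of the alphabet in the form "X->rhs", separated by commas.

A->B, B->C, C->AC

  step 1 ⇒ step 2: CACCAC ⇒ AC·B·AC·AC·B·AC
    A ↦ B
    C ↦ AC
  step 0 ⇒ step 1: BCBC ⇒ C·AC·C·AC
    B ↦ C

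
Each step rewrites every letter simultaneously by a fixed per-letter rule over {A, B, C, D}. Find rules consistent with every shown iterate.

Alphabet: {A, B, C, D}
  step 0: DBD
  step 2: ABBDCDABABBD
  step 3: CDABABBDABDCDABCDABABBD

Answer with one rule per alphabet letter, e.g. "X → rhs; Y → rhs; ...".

  step 2 ⇒ step 3: ABBDCDABABBD ⇒ CD·AB·AB·BD·A·BD·CD·AB·CD·AB·AB·BD
    A ↦ CD
    B ↦ AB
    C ↦ A
    D ↦ BD

A->CD, B->AB, C->A, D->BD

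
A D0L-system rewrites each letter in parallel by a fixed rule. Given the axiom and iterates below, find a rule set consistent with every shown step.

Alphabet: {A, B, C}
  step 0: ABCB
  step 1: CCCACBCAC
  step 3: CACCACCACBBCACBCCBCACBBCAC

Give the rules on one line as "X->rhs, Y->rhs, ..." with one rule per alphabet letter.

  step 0 ⇒ step 1: ABCB ⇒ CC·CAC·B·CAC
    A ↦ CC
    B ↦ CAC
    C ↦ B

A->CC, B->CAC, C->B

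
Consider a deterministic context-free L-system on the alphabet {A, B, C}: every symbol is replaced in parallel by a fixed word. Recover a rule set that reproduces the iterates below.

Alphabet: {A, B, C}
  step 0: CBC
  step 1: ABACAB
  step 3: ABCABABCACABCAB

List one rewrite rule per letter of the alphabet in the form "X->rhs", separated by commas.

  step 0 ⇒ step 1: CBC ⇒ AB·AC·AB
    B ↦ AC
    C ↦ AB
    A ↦ C  (constrained at step 1)

A->C, B->AC, C->AB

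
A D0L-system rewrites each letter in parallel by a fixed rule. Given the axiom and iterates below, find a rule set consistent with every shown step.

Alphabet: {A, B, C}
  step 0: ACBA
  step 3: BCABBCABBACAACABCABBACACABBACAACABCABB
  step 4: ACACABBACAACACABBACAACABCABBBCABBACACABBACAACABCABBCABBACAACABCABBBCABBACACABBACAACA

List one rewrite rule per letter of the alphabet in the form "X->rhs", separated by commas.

A->B, B->ACA, C->CAB

  step 3 ⇒ step 4: BCABBCABBACAACABCABBACACABBACAACABCABB ⇒ ACA·CAB·B·ACA·ACA·CAB·B·ACA·ACA·B·CAB·B·B·CAB·B·ACA·CAB·B·ACA·ACA·B·CAB·B·CAB·B·ACA·ACA·B·CAB·B·B·CAB·B·ACA·CAB·B·ACA·ACA
    A ↦ B
    B ↦ ACA
    C ↦ CAB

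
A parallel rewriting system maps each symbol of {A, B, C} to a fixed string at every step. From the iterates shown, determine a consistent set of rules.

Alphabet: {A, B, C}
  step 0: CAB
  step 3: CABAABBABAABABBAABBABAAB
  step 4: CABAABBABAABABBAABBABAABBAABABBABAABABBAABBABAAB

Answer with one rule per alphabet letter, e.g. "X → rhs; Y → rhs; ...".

A->BA, B->AB, C->CA

  step 3 ⇒ step 4: CABAABBABAABABBAABBABAAB ⇒ CA·BA·AB·BA·BA·AB·AB·BA·AB·BA·BA·AB·BA·AB·AB·BA·BA·AB·AB·BA·AB·BA·BA·AB
    A ↦ BA
    B ↦ AB
    C ↦ CA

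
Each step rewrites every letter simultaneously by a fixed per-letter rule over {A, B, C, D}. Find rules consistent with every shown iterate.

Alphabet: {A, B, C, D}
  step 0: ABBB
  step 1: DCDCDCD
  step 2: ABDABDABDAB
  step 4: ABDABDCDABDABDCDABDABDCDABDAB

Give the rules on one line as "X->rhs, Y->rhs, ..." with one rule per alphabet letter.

A->D, B->CD, C->D, D->AB

  step 1 ⇒ step 2: DCDCDCD ⇒ AB·D·AB·D·AB·D·AB
    C ↦ D
    D ↦ AB
  step 0 ⇒ step 1: ABBB ⇒ D·CD·CD·CD
    A ↦ D
  step 0 ⇒ step 1: ABBB ⇒ D·CD·CD·CD
    B ↦ CD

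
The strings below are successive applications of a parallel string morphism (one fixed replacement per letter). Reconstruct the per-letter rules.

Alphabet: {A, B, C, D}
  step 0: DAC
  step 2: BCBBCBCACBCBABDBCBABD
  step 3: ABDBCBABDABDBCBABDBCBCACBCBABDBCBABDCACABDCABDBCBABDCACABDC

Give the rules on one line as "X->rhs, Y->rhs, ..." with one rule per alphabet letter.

  step 2 ⇒ step 3: BCBBCBCACBCBABDBCBABD ⇒ ABD·BCB·ABD·ABD·BCB·ABD·BCB·CAC·BCB·ABD·BCB·ABD·CAC·ABD·C·ABD·BCB·ABD·CAC·ABD·C
    A ↦ CAC
    B ↦ ABD
    C ↦ BCB
    D ↦ C

A->CAC, B->ABD, C->BCB, D->C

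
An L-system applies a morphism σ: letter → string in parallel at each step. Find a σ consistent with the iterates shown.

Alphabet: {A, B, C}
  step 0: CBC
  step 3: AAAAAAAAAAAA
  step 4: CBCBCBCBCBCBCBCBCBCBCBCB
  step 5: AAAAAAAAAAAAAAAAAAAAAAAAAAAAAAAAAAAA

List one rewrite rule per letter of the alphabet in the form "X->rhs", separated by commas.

  step 4 ⇒ step 5: CBCBCBCBCBCBCBCBCBCBCBCB ⇒ A·AA·A·AA·A·AA·A·AA·A·AA·A·AA·A·AA·A·AA·A·AA·A·AA·A·AA·A·AA
    B ↦ AA
    C ↦ A
  step 3 ⇒ step 4: AAAAAAAAAAAA ⇒ CB·CB·CB·CB·CB·CB·CB·CB·CB·CB·CB·CB
    A ↦ CB

A->CB, B->AA, C->A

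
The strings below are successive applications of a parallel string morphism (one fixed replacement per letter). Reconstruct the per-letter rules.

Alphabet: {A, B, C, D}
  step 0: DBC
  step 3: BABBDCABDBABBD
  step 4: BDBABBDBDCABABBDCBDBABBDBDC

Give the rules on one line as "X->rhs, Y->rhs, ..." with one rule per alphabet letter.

A->BAB, B->BD, C->A, D->C

  step 3 ⇒ step 4: BABBDCABDBABBD ⇒ BD·BAB·BD·BD·C·A·BAB·BD·C·BD·BAB·BD·BD·C
    A ↦ BAB
    B ↦ BD
    C ↦ A
    D ↦ C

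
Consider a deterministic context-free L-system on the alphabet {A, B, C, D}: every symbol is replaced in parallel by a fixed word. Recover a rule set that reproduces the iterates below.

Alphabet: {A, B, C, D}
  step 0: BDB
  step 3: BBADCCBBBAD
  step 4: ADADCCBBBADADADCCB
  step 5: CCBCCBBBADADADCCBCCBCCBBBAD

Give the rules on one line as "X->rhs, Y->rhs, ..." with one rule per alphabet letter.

A->CC, B->AD, C->B, D->B

  step 4 ⇒ step 5: ADADCCBBBADADADCCB ⇒ CC·B·CC·B·B·B·AD·AD·AD·CC·B·CC·B·CC·B·B·B·AD
    A ↦ CC
    B ↦ AD
    C ↦ B
    D ↦ B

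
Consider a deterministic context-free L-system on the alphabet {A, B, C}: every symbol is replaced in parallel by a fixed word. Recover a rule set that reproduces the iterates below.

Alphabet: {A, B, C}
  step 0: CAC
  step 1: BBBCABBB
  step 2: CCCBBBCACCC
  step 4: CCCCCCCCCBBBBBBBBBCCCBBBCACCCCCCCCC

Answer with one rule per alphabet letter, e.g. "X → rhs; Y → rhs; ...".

  step 1 ⇒ step 2: BBBCABBB ⇒ C·C·C·BBB·CA·C·C·C
    A ↦ CA
    B ↦ C
    C ↦ BBB

A->CA, B->C, C->BBB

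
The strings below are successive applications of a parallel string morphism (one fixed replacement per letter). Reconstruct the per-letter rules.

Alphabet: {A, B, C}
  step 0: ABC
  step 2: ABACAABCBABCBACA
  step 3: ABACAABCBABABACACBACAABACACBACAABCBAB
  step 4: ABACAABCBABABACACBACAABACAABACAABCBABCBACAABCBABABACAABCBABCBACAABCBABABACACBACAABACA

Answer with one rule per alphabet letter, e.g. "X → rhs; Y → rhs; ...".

  step 3 ⇒ step 4: ABACAABCBABABACACBACAABACACBACAABCBAB ⇒ AB·ACA·AB·CB·AB·AB·ACA·CB·ACA·AB·ACA·AB·ACA·AB·CB·AB·CB·ACA·AB·CB·AB·AB·ACA·AB·CB·AB·CB·ACA·AB·CB·AB·AB·ACA·CB·ACA·AB·ACA
    A ↦ AB
    B ↦ ACA
    C ↦ CB

A->AB, B->ACA, C->CB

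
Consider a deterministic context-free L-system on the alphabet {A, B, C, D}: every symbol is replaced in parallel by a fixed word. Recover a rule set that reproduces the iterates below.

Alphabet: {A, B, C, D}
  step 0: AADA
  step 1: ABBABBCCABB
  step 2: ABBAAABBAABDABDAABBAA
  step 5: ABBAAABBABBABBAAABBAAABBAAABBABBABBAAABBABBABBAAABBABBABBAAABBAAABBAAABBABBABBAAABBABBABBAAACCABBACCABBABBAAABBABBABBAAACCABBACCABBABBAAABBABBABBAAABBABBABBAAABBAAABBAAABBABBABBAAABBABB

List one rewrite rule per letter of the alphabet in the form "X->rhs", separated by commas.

A->ABB, B->A, C->BDA, D->CC

  step 1 ⇒ step 2: ABBABBCCABB ⇒ ABB·A·A·ABB·A·A·BDA·BDA·ABB·A·A
    A ↦ ABB
    B ↦ A
    C ↦ BDA
  step 0 ⇒ step 1: AADA ⇒ ABB·ABB·CC·ABB
    D ↦ CC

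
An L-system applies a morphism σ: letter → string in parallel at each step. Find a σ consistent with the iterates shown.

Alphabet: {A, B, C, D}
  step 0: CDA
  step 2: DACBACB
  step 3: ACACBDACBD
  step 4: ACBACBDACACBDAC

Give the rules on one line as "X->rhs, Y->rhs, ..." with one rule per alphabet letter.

  step 3 ⇒ step 4: ACACBDACBD ⇒ AC·B·AC·B·D·AC·AC·B·D·AC
    A ↦ AC
    B ↦ D
    C ↦ B
    D ↦ AC

A->AC, B->D, C->B, D->AC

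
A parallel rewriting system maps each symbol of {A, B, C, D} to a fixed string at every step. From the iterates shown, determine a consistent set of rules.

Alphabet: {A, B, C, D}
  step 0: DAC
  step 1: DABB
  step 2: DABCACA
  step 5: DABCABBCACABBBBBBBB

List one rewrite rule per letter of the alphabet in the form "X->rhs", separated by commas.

  step 1 ⇒ step 2: DABB ⇒ DA·B·CA·CA
    A ↦ B
    B ↦ CA
    D ↦ DA
  step 0 ⇒ step 1: DAC ⇒ DA·B·B
    C ↦ B

A->B, B->CA, C->B, D->DA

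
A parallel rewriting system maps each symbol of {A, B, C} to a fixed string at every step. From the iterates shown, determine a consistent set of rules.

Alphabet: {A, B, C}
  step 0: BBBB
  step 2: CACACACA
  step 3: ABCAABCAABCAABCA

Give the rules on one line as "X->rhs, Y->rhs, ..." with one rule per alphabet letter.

  step 2 ⇒ step 3: CACACACA ⇒ AB·CA·AB·CA·AB·CA·AB·CA
    A ↦ CA
    C ↦ AB
    B ↦ A  (constrained at step 0)

A->CA, B->A, C->AB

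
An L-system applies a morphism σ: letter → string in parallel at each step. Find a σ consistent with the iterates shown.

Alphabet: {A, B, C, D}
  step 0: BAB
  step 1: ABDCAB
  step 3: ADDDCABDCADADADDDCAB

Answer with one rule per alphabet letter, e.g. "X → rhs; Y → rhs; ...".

  step 0 ⇒ step 1: BAB ⇒ AB·DC·AB
    A ↦ DC
    B ↦ AB
    C ↦ D  (constrained at step 1)
    D ↦ AD  (constrained at step 1)

A->DC, B->AB, C->D, D->AD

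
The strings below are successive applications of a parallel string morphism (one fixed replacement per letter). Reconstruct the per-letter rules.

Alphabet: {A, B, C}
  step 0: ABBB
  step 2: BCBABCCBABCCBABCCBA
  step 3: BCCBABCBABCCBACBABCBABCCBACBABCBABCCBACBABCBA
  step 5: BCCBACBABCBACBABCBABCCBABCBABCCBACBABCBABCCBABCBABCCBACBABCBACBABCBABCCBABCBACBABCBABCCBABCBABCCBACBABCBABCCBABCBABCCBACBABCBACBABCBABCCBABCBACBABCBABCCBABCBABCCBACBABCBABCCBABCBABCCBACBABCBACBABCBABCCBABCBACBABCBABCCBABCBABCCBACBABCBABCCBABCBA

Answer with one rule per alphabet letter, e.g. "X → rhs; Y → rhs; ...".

  step 2 ⇒ step 3: BCBABCCBABCCBABCCBA ⇒ BC·CBA·BC·BA·BC·CBA·CBA·BC·BA·BC·CBA·CBA·BC·BA·BC·CBA·CBA·BC·BA
    A ↦ BA
    B ↦ BC
    C ↦ CBA

A->BA, B->BC, C->CBA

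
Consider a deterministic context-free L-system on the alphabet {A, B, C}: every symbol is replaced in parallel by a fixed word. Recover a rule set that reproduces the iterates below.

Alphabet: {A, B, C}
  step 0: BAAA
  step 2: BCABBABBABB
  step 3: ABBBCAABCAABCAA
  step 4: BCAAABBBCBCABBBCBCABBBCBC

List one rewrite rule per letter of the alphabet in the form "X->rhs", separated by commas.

  step 3 ⇒ step 4: ABBBCAABCAABCAA ⇒ BC·A·A·A·BB·BC·BC·A·BB·BC·BC·A·BB·BC·BC
    A ↦ BC
    B ↦ A
    C ↦ BB

A->BC, B->A, C->BB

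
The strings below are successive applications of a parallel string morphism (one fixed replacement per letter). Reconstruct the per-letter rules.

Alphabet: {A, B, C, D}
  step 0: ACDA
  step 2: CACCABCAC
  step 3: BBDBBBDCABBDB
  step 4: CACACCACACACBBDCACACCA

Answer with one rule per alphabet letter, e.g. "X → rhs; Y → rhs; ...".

  step 3 ⇒ step 4: BBDBBBDCABBDB ⇒ CA·CA·C·CA·CA·CA·C·B·BD·CA·CA·C·CA
    A ↦ BD
    B ↦ CA
    C ↦ B
    D ↦ C

A->BD, B->CA, C->B, D->C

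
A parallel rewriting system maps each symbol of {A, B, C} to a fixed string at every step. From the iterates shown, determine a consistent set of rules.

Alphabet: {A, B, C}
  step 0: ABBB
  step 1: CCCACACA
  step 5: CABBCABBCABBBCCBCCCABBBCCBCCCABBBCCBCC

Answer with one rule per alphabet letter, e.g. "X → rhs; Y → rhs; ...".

  step 0 ⇒ step 1: ABBB ⇒ CC·CA·CA·CA
    A ↦ CC
    B ↦ CA
    C ↦ B  (constrained at step 1)

A->CC, B->CA, C->B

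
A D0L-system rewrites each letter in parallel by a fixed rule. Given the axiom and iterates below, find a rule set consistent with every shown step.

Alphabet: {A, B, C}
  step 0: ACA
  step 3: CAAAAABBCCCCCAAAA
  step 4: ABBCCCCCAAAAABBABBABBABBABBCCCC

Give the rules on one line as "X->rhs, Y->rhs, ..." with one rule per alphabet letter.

A->C, B->AA, C->ABB

  step 3 ⇒ step 4: CAAAAABBCCCCCAAAA ⇒ ABB·C·C·C·C·C·AA·AA·ABB·ABB·ABB·ABB·ABB·C·C·C·C
    A ↦ C
    B ↦ AA
    C ↦ ABB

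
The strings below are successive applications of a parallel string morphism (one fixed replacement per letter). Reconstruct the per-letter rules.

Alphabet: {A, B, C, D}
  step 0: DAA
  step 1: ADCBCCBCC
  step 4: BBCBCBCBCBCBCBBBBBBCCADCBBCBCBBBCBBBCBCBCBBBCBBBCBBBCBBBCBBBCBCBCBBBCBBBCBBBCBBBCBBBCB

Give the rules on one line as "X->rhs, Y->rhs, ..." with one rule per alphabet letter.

A->BCC, B->CB, C->BB, D->ADC

  step 0 ⇒ step 1: DAA ⇒ ADC·BCC·BCC
    A ↦ BCC
    D ↦ ADC
    B ↦ CB  (constrained at step 1)
    C ↦ BB  (constrained at step 1)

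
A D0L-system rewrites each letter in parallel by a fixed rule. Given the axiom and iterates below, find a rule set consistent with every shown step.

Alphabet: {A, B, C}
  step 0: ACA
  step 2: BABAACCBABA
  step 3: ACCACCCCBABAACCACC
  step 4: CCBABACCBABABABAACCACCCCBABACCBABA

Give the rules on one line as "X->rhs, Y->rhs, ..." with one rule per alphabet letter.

A->CC, B->A, C->BA

  step 3 ⇒ step 4: ACCACCCCBABAACCACC ⇒ CC·BA·BA·CC·BA·BA·BA·BA·A·CC·A·CC·CC·BA·BA·CC·BA·BA
    A ↦ CC
    B ↦ A
    C ↦ BA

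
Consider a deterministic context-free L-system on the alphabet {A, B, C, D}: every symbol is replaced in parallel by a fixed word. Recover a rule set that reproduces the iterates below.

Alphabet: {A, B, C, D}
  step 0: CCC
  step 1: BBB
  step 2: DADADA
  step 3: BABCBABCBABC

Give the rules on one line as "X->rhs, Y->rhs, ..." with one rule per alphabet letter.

  step 2 ⇒ step 3: DADADA ⇒ BA·BC·BA·BC·BA·BC
    A ↦ BC
    D ↦ BA
  step 1 ⇒ step 2: BBB ⇒ DA·DA·DA
    B ↦ DA
  step 0 ⇒ step 1: CCC ⇒ B·B·B
    C ↦ B

A->BC, B->DA, C->B, D->BA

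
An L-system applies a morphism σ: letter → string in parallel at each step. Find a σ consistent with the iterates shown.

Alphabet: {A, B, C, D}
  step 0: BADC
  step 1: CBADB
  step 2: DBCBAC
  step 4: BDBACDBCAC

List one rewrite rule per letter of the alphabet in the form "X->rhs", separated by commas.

  step 1 ⇒ step 2: CBADB ⇒ DB·C·B·A·C
    A ↦ B
    B ↦ C
    C ↦ DB
    D ↦ A

A->B, B->C, C->DB, D->A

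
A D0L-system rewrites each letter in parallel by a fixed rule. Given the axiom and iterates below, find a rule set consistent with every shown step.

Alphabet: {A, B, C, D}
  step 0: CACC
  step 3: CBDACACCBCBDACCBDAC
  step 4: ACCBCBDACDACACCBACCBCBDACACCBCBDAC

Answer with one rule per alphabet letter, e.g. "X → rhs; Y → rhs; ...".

A->D, B->CB, C->AC, D->CB

  step 3 ⇒ step 4: CBDACACCBCBDACCBDAC ⇒ AC·CB·CB·D·AC·D·AC·AC·CB·AC·CB·CB·D·AC·AC·CB·CB·D·AC
    A ↦ D
    B ↦ CB
    C ↦ AC
    D ↦ CB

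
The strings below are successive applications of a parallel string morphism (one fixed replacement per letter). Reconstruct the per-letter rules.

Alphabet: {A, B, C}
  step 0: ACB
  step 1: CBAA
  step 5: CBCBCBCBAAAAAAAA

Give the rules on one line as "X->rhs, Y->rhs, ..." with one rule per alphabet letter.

A->CB, B->A, C->A

  step 0 ⇒ step 1: ACB ⇒ CB·A·A
    A ↦ CB
    B ↦ A
    C ↦ A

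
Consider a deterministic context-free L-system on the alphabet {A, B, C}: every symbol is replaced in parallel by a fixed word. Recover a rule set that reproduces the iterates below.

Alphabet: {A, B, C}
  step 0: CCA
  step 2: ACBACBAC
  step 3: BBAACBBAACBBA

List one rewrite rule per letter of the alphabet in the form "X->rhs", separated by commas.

A->B, B->AC, C->BA

  step 2 ⇒ step 3: ACBACBAC ⇒ B·BA·AC·B·BA·AC·B·BA
    A ↦ B
    B ↦ AC
    C ↦ BA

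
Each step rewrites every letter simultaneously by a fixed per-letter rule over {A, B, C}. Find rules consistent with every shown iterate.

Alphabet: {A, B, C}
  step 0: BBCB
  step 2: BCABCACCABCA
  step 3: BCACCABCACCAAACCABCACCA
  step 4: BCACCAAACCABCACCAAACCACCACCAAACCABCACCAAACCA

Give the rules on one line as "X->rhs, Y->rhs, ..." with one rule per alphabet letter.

A->CCA, B->BC, C->A

  step 3 ⇒ step 4: BCACCABCACCAAACCABCACCA ⇒ BC·A·CCA·A·A·CCA·BC·A·CCA·A·A·CCA·CCA·CCA·A·A·CCA·BC·A·CCA·A·A·CCA
    A ↦ CCA
    B ↦ BC
    C ↦ A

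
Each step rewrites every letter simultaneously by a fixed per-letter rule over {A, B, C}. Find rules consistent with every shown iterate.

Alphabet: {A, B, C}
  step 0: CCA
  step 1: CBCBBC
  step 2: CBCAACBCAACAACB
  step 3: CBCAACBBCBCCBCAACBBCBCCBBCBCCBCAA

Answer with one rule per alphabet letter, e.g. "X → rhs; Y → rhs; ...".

A->BC, B->CAA, C->CB

  step 2 ⇒ step 3: CBCAACBCAACAACB ⇒ CB·CAA·CB·BC·BC·CB·CAA·CB·BC·BC·CB·BC·BC·CB·CAA
    A ↦ BC
    B ↦ CAA
    C ↦ CB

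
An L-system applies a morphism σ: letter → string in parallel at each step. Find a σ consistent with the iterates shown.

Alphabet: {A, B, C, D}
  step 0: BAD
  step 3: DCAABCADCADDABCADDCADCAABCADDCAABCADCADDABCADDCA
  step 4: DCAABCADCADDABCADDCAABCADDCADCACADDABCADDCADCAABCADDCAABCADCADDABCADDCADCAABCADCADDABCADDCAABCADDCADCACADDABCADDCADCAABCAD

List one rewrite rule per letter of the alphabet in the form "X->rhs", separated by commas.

  step 3 ⇒ step 4: DCAABCADCADDABCADDCADCAABCADDCAABCADCADDABCADDCA ⇒ DCA·AB·CAD·CAD·D·AB·CAD·DCA·AB·CAD·DCA·DCA·CAD·D·AB·CAD·DCA·DCA·AB·CAD·DCA·AB·CAD·CAD·D·AB·CAD·DCA·DCA·AB·CAD·CAD·D·AB·CAD·DCA·AB·CAD·DCA·DCA·CAD·D·AB·CAD·DCA·DCA·AB·CAD
    A ↦ CAD
    B ↦ D
    C ↦ AB
    D ↦ DCA

A->CAD, B->D, C->AB, D->DCA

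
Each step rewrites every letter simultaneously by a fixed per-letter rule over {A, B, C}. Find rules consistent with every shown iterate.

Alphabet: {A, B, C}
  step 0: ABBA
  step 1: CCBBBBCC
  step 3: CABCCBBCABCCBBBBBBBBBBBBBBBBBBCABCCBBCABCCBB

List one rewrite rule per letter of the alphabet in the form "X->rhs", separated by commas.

A->CC, B->BB, C->CAB

  step 0 ⇒ step 1: ABBA ⇒ CC·BB·BB·CC
    A ↦ CC
    B ↦ BB
    C ↦ CAB  (constrained at step 1)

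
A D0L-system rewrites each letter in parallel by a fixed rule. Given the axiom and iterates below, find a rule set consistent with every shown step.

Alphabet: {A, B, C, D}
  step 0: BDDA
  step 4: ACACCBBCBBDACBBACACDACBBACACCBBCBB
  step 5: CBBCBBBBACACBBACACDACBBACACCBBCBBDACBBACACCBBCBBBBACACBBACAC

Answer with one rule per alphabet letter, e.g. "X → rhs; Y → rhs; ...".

  step 4 ⇒ step 5: ACACCBBCBBDACBBACACDACBBACACCBBCBB ⇒ C·BB·C·BB·BB·AC·AC·BB·AC·AC·DA·C·BB·AC·AC·C·BB·C·BB·DA·C·BB·AC·AC·C·BB·C·BB·BB·AC·AC·BB·AC·AC
    A ↦ C
    B ↦ AC
    C ↦ BB
    D ↦ DA

A->C, B->AC, C->BB, D->DA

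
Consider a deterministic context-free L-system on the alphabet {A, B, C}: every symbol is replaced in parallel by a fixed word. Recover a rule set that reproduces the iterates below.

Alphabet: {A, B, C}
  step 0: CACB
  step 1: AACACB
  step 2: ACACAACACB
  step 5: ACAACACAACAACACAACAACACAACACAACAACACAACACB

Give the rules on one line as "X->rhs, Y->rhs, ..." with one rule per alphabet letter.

A->AC, B->CB, C->A

  step 1 ⇒ step 2: AACACB ⇒ AC·AC·A·AC·A·CB
    A ↦ AC
    B ↦ CB
    C ↦ A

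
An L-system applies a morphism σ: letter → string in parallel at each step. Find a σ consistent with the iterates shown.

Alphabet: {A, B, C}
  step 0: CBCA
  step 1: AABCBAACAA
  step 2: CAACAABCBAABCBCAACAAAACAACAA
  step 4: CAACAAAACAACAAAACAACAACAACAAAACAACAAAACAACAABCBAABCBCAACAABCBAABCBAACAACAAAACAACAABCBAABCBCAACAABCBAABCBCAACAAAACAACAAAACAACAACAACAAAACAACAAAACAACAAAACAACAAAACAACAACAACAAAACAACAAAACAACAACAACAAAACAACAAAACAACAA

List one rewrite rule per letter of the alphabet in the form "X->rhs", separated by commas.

  step 1 ⇒ step 2: AABCBAACAA ⇒ CAA·CAA·BCB·AA·BCB·CAA·CAA·AA·CAA·CAA
    A ↦ CAA
    B ↦ BCB
    C ↦ AA

A->CAA, B->BCB, C->AA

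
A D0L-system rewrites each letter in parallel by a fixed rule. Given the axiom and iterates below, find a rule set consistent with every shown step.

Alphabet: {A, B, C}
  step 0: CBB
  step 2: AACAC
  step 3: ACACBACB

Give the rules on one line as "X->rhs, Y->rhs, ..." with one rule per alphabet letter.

A->AC, B->A, C->B

  step 2 ⇒ step 3: AACAC ⇒ AC·AC·B·AC·B
    A ↦ AC
    C ↦ B
    B ↦ A  (constrained at step 0)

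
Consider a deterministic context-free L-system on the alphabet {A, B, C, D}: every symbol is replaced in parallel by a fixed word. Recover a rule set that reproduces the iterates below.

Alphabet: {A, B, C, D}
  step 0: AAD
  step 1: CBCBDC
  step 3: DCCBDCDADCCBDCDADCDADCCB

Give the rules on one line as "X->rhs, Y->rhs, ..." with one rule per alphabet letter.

  step 0 ⇒ step 1: AAD ⇒ CB·CB·DC
    A ↦ CB
    D ↦ DC
    B ↦ DC  (constrained at step 1)
    C ↦ DA  (constrained at step 1)

A->CB, B->DC, C->DA, D->DC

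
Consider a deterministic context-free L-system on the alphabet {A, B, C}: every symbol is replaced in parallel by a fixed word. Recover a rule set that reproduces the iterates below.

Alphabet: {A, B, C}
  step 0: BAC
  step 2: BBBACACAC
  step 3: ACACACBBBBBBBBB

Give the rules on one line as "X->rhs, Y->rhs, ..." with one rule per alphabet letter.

A->B, B->AC, C->BB

  step 2 ⇒ step 3: BBBACACAC ⇒ AC·AC·AC·B·BB·B·BB·B·BB
    A ↦ B
    B ↦ AC
    C ↦ BB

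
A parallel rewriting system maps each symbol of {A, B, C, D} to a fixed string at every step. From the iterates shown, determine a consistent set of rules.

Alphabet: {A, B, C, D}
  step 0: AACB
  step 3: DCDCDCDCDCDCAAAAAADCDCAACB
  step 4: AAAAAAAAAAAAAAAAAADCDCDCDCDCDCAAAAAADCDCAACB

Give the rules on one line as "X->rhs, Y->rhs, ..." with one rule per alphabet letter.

  step 3 ⇒ step 4: DCDCDCDCDCDCAAAAAADCDCAACB ⇒ A·AA·A·AA·A·AA·A·AA·A·AA·A·AA·DC·DC·DC·DC·DC·DC·A·AA·A·AA·DC·DC·AA·CB
    A ↦ DC
    B ↦ CB
    C ↦ AA
    D ↦ A

A->DC, B->CB, C->AA, D->A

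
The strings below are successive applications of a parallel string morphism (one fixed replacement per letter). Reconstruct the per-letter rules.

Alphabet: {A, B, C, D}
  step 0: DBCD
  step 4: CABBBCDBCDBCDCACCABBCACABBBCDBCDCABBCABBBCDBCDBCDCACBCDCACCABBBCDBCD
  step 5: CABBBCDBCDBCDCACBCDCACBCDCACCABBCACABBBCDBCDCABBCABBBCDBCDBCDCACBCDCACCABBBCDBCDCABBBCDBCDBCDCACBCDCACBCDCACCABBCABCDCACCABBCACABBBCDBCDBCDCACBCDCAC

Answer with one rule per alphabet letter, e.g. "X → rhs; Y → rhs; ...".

A->BB, B->BCD, C->CA, D->C

  step 4 ⇒ step 5: CABBBCDBCDBCDCACCABBCACABBBCDBCDCABBCABBBCDBCDBCDCACBCDCACCABBBCDBCD ⇒ CA·BB·BCD·BCD·BCD·CA·C·BCD·CA·C·BCD·CA·C·CA·BB·CA·CA·BB·BCD·BCD·CA·BB·CA·BB·BCD·BCD·BCD·CA·C·BCD·CA·C·CA·BB·BCD·BCD·CA·BB·BCD·BCD·BCD·CA·C·BCD·CA·C·BCD·CA·C·CA·BB·CA·BCD·CA·C·CA·BB·CA·CA·BB·BCD·BCD·BCD·CA·C·BCD·CA·C
    A ↦ BB
    B ↦ BCD
    C ↦ CA
    D ↦ C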